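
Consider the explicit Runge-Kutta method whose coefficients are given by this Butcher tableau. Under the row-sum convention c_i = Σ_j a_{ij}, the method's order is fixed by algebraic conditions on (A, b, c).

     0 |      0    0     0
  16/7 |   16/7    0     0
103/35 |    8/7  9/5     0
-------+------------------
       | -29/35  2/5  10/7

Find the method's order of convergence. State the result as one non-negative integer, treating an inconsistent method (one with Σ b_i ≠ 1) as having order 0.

b = (-29/35, 2/5, 10/7)
c = (0, 16/7, 103/35)
Ac = (0, 0, 144/35)
Σ b_i: (-29/35)·1 + 2/5·1 + 10/7·1 = 1 ✓
b·c: 2/5·16/7 + 10/7·103/35 = 1254/245 ≠ 1/2 ⇒ order 1.

1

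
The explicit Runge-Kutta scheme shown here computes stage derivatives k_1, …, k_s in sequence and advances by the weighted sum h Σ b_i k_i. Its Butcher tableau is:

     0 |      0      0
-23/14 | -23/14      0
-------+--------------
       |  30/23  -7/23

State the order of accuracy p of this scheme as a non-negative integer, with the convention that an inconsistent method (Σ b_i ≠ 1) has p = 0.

2

b = (30/23, -7/23)
c = (0, -23/14)
Σ b_i: 30/23·1 + (-7/23)·1 = 1 ✓
b·c: (-7/23)·(-23/14) = 1/2 ✓; 2 stages ⇒ order 2.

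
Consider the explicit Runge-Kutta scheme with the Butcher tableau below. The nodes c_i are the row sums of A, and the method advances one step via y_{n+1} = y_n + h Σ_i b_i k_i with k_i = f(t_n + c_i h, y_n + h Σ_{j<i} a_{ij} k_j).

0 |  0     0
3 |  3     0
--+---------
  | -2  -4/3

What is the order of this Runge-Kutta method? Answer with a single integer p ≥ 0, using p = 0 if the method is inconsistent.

b = (-2, -4/3)
c = (0, 3)
Σ b_i: (-2)·1 + (-4/3)·1 = -10/3 ≠ 1 ⇒ order 0.

0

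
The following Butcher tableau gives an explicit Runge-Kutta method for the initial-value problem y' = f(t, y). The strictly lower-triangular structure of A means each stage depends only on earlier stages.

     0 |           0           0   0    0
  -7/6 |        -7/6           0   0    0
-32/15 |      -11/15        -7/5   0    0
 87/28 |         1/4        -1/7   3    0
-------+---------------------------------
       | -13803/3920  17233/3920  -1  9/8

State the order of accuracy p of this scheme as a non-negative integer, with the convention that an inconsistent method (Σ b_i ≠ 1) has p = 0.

b = (-13803/3920, 17233/3920, -1, 9/8)
c = (0, -7/6, -32/15, 87/28)
Ac = (0, 0, 49/30, -187/30)
Σ b_i: (-13803/3920)·1 + 17233/3920·1 + (-1)·1 + 9/8·1 = 1 ✓
b·c: 17233/3920·(-7/6) + (-1)·(-32/15) + 9/8·87/28 = 1/2 ✓
b·c²: 17233/3920·49/36 + (-1)·1024/225 + 9/8·7569/784 = 17348867/1411200 ≠ 1/3 ⇒ order 2.
b·Ac: (-1)·49/30 + 9/8·(-187/30) = -415/48 ≠ 1/6

2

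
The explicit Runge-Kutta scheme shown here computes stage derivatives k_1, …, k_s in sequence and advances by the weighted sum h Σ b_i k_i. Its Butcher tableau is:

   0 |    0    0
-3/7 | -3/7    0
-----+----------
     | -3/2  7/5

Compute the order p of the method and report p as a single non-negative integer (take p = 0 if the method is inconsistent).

0

b = (-3/2, 7/5)
c = (0, -3/7)
Σ b_i: (-3/2)·1 + 7/5·1 = -1/10 ≠ 1 ⇒ order 0.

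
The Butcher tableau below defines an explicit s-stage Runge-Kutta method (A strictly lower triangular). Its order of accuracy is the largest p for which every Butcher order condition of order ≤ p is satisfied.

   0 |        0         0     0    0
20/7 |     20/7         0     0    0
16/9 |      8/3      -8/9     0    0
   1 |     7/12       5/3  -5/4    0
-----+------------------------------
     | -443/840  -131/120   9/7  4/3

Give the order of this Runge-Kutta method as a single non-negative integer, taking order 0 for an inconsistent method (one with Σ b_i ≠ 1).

b = (-443/840, -131/120, 9/7, 4/3)
c = (0, 20/7, 16/9, 1)
Ac = (0, 0, -160/63, 160/63)
Σ b_i: (-443/840)·1 + (-131/120)·1 + 9/7·1 + 4/3·1 = 1 ✓
b·c: (-131/120)·20/7 + 9/7·16/9 + 4/3·1 = 1/2 ✓
b·c²: (-131/120)·400/49 + 9/7·256/81 + 4/3·1 = -1550/441 ≠ 1/3 ⇒ order 2.
b·Ac: 9/7·(-160/63) + 4/3·160/63 = 160/1323 ≠ 1/6

2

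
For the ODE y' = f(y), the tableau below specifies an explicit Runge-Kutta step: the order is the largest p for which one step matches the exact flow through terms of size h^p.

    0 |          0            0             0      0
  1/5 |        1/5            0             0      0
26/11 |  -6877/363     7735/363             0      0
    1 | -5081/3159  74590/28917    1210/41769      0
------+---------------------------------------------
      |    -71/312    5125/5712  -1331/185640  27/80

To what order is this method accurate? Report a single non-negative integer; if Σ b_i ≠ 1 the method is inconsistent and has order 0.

4

b = (-71/312, 5125/5712, -1331/185640, 27/80)
c = (0, 1/5, 26/11, 1)
Ac = (0, 0, 1547/363, 142/243)
Σ b_i: (-71/312)·1 + 5125/5712·1 + (-1331/185640)·1 + 27/80·1 = 1 ✓
b·c: 5125/5712·1/5 + (-1331/185640)·26/11 + 27/80·1 = 1/2 ✓
b·c²: 5125/5712·1/25 + (-1331/185640)·676/121 + 27/80·1 = 1/3 ✓
b·Ac: (-1331/185640)·1547/363 + 27/80·142/243 = 1/6 ✓
b·c³: 5125/5712·1/125 + (-1331/185640)·17576/1331 + 27/80·1 = 1/4 ✓
b·(c∘Ac): (-1331/185640)·40222/3993 + 27/80·142/243 = 1/8 ✓
b·Ac²: (-1331/185640)·1547/1815 + 27/80·322/1215 = 1/12 ✓
b·A²c: 27/80·10/81 = 1/24 ✓; 4 stages ⇒ order 4.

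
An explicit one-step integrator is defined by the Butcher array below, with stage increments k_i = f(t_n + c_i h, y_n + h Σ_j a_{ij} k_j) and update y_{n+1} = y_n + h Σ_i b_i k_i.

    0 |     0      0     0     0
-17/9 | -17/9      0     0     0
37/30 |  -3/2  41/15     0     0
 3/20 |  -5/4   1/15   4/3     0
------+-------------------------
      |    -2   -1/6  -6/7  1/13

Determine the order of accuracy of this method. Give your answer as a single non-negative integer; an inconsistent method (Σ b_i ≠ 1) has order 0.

b = (-2, -1/6, -6/7, 1/13)
c = (0, -17/9, 37/30, 3/20)
Ac = (0, 0, -697/135, 41/27)
Σ b_i: (-2)·1 + (-1/6)·1 + (-6/7)·1 + 1/13·1 = -1609/546 ≠ 1 ⇒ order 0.

0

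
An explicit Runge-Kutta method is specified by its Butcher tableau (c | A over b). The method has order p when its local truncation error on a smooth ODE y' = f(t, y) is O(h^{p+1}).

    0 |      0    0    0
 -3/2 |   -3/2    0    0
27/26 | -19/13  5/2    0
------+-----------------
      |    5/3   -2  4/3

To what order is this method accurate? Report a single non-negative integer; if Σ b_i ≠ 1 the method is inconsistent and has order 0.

b = (5/3, -2, 4/3)
c = (0, -3/2, 27/26)
Ac = (0, 0, -15/4)
Σ b_i: 5/3·1 + (-2)·1 + 4/3·1 = 1 ✓
b·c: (-2)·(-3/2) + 4/3·27/26 = 57/13 ≠ 1/2 ⇒ order 1.

1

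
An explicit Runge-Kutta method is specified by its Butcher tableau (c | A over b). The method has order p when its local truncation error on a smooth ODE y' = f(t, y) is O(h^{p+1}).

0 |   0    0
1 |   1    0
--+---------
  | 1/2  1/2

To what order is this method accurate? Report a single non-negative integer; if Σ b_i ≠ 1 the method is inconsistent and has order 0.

b = (1/2, 1/2)
c = (0, 1)
Σ b_i: 1/2·1 + 1/2·1 = 1 ✓
b·c: 1/2·1 = 1/2 ✓; 2 stages ⇒ order 2.

2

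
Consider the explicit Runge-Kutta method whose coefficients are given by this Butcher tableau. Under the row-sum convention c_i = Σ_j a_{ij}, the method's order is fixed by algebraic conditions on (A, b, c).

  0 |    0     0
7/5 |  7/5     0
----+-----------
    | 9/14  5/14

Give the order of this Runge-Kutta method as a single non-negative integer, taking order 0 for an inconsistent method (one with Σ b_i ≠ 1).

b = (9/14, 5/14)
c = (0, 7/5)
Σ b_i: 9/14·1 + 5/14·1 = 1 ✓
b·c: 5/14·7/5 = 1/2 ✓; 2 stages ⇒ order 2.

2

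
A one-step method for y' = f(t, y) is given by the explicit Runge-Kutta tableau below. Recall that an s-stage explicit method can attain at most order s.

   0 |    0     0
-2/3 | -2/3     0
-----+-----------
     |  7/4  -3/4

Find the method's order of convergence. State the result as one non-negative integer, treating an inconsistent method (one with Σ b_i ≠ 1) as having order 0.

2

b = (7/4, -3/4)
c = (0, -2/3)
Σ b_i: 7/4·1 + (-3/4)·1 = 1 ✓
b·c: (-3/4)·(-2/3) = 1/2 ✓; 2 stages ⇒ order 2.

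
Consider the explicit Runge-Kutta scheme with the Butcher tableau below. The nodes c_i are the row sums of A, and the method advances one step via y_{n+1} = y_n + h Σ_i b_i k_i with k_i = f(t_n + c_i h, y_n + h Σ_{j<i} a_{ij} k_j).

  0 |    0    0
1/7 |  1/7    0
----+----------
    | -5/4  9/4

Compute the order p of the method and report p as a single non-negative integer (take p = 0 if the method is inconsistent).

b = (-5/4, 9/4)
c = (0, 1/7)
Σ b_i: (-5/4)·1 + 9/4·1 = 1 ✓
b·c: 9/4·1/7 = 9/28 ≠ 1/2 ⇒ order 1.

1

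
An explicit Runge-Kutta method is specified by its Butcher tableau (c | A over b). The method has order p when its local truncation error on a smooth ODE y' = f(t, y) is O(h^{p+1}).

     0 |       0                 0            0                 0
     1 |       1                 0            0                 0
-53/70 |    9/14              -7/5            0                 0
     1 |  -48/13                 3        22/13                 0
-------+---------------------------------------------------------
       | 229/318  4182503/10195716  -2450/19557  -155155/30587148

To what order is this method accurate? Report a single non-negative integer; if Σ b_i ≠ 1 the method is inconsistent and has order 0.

b = (229/318, 4182503/10195716, -2450/19557, -155155/30587148)
c = (0, 1, -53/70, 1)
Ac = (0, 0, -7/5, 782/455)
Σ b_i: 229/318·1 + 4182503/10195716·1 + (-2450/19557)·1 + (-155155/30587148)·1 = 1 ✓
b·c: 4182503/10195716·1 + (-2450/19557)·(-53/70) + (-155155/30587148)·1 = 1/2 ✓
b·c²: 4182503/10195716·1 + (-2450/19557)·2809/4900 + (-155155/30587148)·1 = 1/3 ✓
b·Ac: (-2450/19557)·(-7/5) + (-155155/30587148)·782/455 = 1/6 ✓
b·c³: 4182503/10195716·1 + (-2450/19557)·(-148877/343000) + (-155155/30587148)·1 = 193/420 ≠ 1/4 ⇒ order 3.
b·(c∘Ac): (-2450/19557)·53/50 + (-155155/30587148)·782/455 = -15/106 ≠ 1/8
b·Ac²: (-2450/19557)·(-7/5) + (-155155/30587148)·126449/31850 = 50989/328440 ≠ 1/12
b·A²c: (-155155/30587148)·(-154/65) = 183799/15293574 ≠ 1/24

3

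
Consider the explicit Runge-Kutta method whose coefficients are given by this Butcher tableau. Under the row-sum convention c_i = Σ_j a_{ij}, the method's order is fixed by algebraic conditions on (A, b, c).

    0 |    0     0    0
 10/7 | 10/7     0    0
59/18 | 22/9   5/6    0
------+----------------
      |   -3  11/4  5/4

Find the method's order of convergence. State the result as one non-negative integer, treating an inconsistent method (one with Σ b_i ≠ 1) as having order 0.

b = (-3, 11/4, 5/4)
c = (0, 10/7, 59/18)
Ac = (0, 0, 25/21)
Σ b_i: (-3)·1 + 11/4·1 + 5/4·1 = 1 ✓
b·c: 11/4·10/7 + 5/4·59/18 = 4045/504 ≠ 1/2 ⇒ order 1.

1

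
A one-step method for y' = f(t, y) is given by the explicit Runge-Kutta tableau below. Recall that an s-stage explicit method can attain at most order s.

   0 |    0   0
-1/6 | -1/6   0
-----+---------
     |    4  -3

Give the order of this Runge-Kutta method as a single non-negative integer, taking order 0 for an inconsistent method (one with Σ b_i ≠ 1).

b = (4, -3)
c = (0, -1/6)
Σ b_i: 4·1 + (-3)·1 = 1 ✓
b·c: (-3)·(-1/6) = 1/2 ✓; 2 stages ⇒ order 2.

2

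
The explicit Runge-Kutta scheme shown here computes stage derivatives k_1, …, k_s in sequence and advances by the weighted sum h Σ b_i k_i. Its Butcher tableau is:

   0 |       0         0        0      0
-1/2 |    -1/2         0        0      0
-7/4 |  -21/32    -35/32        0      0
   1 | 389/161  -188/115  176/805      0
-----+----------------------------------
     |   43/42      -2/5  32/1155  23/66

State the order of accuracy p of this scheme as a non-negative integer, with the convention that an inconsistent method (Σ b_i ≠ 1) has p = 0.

b = (43/42, -2/5, 32/1155, 23/66)
c = (0, -1/2, -7/4, 1)
Ac = (0, 0, 35/64, 10/23)
Σ b_i: 43/42·1 + (-2/5)·1 + 32/1155·1 + 23/66·1 = 1 ✓
b·c: (-2/5)·(-1/2) + 32/1155·(-7/4) + 23/66·1 = 1/2 ✓
b·c²: (-2/5)·1/4 + 32/1155·49/16 + 23/66·1 = 1/3 ✓
b·Ac: 32/1155·35/64 + 23/66·10/23 = 1/6 ✓
b·c³: (-2/5)·(-1/8) + 32/1155·(-343/64) + 23/66·1 = 1/4 ✓
b·(c∘Ac): 32/1155·(-245/256) + 23/66·10/23 = 1/8 ✓
b·Ac²: 32/1155·(-35/128) + 23/66·6/23 = 1/12 ✓
b·A²c: 23/66·11/92 = 1/24 ✓; 4 stages ⇒ order 4.

4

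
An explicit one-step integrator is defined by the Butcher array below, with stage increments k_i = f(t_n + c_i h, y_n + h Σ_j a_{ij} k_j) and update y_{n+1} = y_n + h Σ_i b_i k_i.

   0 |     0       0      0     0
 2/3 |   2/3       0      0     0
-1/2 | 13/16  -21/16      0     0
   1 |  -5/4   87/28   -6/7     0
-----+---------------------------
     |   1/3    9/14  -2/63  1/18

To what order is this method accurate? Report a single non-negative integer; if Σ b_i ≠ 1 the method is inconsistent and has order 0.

4

b = (1/3, 9/14, -2/63, 1/18)
c = (0, 2/3, -1/2, 1)
Ac = (0, 0, -7/8, 5/2)
Σ b_i: 1/3·1 + 9/14·1 + (-2/63)·1 + 1/18·1 = 1 ✓
b·c: 9/14·2/3 + (-2/63)·(-1/2) + 1/18·1 = 1/2 ✓
b·c²: 9/14·4/9 + (-2/63)·1/4 + 1/18·1 = 1/3 ✓
b·Ac: (-2/63)·(-7/8) + 1/18·5/2 = 1/6 ✓
b·c³: 9/14·8/27 + (-2/63)·(-1/8) + 1/18·1 = 1/4 ✓
b·(c∘Ac): (-2/63)·7/16 + 1/18·5/2 = 1/8 ✓
b·Ac²: (-2/63)·(-7/12) + 1/18·7/6 = 1/12 ✓
b·A²c: 1/18·3/4 = 1/24 ✓; 4 stages ⇒ order 4.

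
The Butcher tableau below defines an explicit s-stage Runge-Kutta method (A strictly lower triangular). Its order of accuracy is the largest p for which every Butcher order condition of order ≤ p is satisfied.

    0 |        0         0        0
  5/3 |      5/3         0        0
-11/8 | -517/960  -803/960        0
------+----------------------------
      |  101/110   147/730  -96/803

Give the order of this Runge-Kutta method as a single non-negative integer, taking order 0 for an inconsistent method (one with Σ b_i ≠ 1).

3

b = (101/110, 147/730, -96/803)
c = (0, 5/3, -11/8)
Ac = (0, 0, -803/576)
Σ b_i: 101/110·1 + 147/730·1 + (-96/803)·1 = 1 ✓
b·c: 147/730·5/3 + (-96/803)·(-11/8) = 1/2 ✓
b·c²: 147/730·25/9 + (-96/803)·121/64 = 1/3 ✓
b·Ac: (-96/803)·(-803/576) = 1/6 ✓; 3 stages ⇒ order 3.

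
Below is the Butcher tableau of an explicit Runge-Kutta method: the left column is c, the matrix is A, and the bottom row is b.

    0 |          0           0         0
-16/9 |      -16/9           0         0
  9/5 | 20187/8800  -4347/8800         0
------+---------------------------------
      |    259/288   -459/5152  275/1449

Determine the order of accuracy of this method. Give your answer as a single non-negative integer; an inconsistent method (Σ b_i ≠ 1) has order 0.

3

b = (259/288, -459/5152, 275/1449)
c = (0, -16/9, 9/5)
Ac = (0, 0, 483/550)
Σ b_i: 259/288·1 + (-459/5152)·1 + 275/1449·1 = 1 ✓
b·c: (-459/5152)·(-16/9) + 275/1449·9/5 = 1/2 ✓
b·c²: (-459/5152)·256/81 + 275/1449·81/25 = 1/3 ✓
b·Ac: 275/1449·483/550 = 1/6 ✓; 3 stages ⇒ order 3.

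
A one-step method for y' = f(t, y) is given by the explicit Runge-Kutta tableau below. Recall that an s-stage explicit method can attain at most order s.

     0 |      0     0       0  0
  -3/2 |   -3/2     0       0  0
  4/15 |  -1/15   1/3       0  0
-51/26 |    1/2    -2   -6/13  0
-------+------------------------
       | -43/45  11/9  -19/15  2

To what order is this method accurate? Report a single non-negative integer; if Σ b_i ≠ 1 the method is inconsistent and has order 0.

1

b = (-43/45, 11/9, -19/15, 2)
c = (0, -3/2, 4/15, -51/26)
Ac = (0, 0, -1/2, 187/65)
Σ b_i: (-43/45)·1 + 11/9·1 + (-19/15)·1 + 2·1 = 1 ✓
b·c: 11/9·(-3/2) + (-19/15)·4/15 + 2·(-51/26) = -35651/5850 ≠ 1/2 ⇒ order 1.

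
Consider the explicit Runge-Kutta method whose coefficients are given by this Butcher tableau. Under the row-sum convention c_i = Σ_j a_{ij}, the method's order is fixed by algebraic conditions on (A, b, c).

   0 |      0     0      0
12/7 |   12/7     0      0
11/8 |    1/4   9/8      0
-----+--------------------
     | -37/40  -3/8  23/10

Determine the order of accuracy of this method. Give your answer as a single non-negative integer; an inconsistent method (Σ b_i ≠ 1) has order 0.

b = (-37/40, -3/8, 23/10)
c = (0, 12/7, 11/8)
Ac = (0, 0, 27/14)
Σ b_i: (-37/40)·1 + (-3/8)·1 + 23/10·1 = 1 ✓
b·c: (-3/8)·12/7 + 23/10·11/8 = 1411/560 ≠ 1/2 ⇒ order 1.

1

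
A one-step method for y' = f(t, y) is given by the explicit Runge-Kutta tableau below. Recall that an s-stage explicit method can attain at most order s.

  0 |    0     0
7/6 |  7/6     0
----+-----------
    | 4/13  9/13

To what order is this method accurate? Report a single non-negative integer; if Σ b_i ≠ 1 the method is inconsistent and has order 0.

b = (4/13, 9/13)
c = (0, 7/6)
Σ b_i: 4/13·1 + 9/13·1 = 1 ✓
b·c: 9/13·7/6 = 21/26 ≠ 1/2 ⇒ order 1.

1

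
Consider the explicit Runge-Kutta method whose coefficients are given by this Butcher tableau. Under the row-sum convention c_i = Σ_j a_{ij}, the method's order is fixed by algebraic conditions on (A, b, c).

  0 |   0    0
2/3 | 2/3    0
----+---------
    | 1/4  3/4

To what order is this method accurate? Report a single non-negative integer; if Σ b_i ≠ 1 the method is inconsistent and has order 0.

2

b = (1/4, 3/4)
c = (0, 2/3)
Σ b_i: 1/4·1 + 3/4·1 = 1 ✓
b·c: 3/4·2/3 = 1/2 ✓; 2 stages ⇒ order 2.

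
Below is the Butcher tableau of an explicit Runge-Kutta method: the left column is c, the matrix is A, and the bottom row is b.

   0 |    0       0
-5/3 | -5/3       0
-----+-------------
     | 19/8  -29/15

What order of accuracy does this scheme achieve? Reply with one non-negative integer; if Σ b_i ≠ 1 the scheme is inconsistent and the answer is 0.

0

b = (19/8, -29/15)
c = (0, -5/3)
Σ b_i: 19/8·1 + (-29/15)·1 = 53/120 ≠ 1 ⇒ order 0.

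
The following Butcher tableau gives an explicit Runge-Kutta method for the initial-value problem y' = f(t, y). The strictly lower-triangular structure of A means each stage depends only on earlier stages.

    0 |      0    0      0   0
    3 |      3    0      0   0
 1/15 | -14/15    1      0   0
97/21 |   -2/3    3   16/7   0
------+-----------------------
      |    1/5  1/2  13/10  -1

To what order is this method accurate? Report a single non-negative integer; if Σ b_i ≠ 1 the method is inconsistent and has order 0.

b = (1/5, 1/2, 13/10, -1)
c = (0, 3, 1/15, 97/21)
Ac = (0, 0, 3, 961/105)
Σ b_i: 1/5·1 + 1/2·1 + 13/10·1 + (-1)·1 = 1 ✓
b·c: 1/2·3 + 13/10·1/15 + (-1)·97/21 = -1592/525 ≠ 1/2 ⇒ order 1.

1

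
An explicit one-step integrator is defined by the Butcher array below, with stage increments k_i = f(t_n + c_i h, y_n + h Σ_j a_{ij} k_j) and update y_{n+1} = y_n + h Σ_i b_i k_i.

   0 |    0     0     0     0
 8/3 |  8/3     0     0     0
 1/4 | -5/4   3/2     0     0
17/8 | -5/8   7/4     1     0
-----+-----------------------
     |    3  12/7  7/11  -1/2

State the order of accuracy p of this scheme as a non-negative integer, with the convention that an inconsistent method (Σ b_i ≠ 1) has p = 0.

0

b = (3, 12/7, 7/11, -1/2)
c = (0, 8/3, 1/4, 17/8)
Ac = (0, 0, 4, 59/12)
Σ b_i: 3·1 + 12/7·1 + 7/11·1 + (-1/2)·1 = 747/154 ≠ 1 ⇒ order 0.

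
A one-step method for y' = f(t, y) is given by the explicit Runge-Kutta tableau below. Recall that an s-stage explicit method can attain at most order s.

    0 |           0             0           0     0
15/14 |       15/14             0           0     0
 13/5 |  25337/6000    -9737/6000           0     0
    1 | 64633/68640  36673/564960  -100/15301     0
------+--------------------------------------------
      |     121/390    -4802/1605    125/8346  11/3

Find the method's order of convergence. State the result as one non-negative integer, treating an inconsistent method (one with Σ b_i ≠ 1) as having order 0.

b = (121/390, -4802/1605, 125/8346, 11/3)
c = (0, 15/14, 13/5, 1)
Ac = (0, 0, -1391/800, 37/704)
Σ b_i: 121/390·1 + (-4802/1605)·1 + 125/8346·1 + 11/3·1 = 1 ✓
b·c: (-4802/1605)·15/14 + 125/8346·13/5 + 11/3·1 = 1/2 ✓
b·c²: (-4802/1605)·225/196 + 125/8346·169/25 + 11/3·1 = 1/3 ✓
b·Ac: 125/8346·(-1391/800) + 11/3·37/704 = 1/6 ✓
b·c³: (-4802/1605)·3375/2744 + 125/8346·2197/125 + 11/3·1 = 1/4 ✓
b·(c∘Ac): 125/8346·(-18083/4000) + 11/3·37/704 = 1/8 ✓
b·Ac²: 125/8346·(-4173/2240) + 11/3·299/9856 = 1/12 ✓
b·A²c: 11/3·1/88 = 1/24 ✓; 4 stages ⇒ order 4.

4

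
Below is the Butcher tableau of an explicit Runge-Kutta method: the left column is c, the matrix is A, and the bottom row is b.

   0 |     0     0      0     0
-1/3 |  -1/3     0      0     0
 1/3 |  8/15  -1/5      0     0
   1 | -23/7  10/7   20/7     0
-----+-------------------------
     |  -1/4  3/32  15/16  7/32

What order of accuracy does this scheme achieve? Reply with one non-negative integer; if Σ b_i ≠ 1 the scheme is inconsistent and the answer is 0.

b = (-1/4, 3/32, 15/16, 7/32)
c = (0, -1/3, 1/3, 1)
Ac = (0, 0, 1/15, 10/21)
Σ b_i: (-1/4)·1 + 3/32·1 + 15/16·1 + 7/32·1 = 1 ✓
b·c: 3/32·(-1/3) + 15/16·1/3 + 7/32·1 = 1/2 ✓
b·c²: 3/32·1/9 + 15/16·1/9 + 7/32·1 = 1/3 ✓
b·Ac: 15/16·1/15 + 7/32·10/21 = 1/6 ✓
b·c³: 3/32·(-1/27) + 15/16·1/27 + 7/32·1 = 1/4 ✓
b·(c∘Ac): 15/16·1/45 + 7/32·10/21 = 1/8 ✓
b·Ac²: 15/16·(-1/45) + 7/32·10/21 = 1/12 ✓
b·A²c: 7/32·4/21 = 1/24 ✓; 4 stages ⇒ order 4.

4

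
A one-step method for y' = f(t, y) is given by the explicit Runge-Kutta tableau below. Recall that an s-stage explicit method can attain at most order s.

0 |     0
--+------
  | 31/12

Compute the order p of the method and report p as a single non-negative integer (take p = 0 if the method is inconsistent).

b = (31/12)
c = (0)
Σ b_i: 31/12·1 = 31/12 ≠ 1 ⇒ order 0.

0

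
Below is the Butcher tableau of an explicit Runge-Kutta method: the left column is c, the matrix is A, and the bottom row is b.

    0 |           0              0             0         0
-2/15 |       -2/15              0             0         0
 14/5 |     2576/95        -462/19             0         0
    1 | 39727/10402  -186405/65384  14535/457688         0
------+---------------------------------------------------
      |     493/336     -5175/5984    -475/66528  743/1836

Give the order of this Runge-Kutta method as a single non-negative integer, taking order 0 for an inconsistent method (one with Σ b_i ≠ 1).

4

b = (493/336, -5175/5984, -475/66528, 743/1836)
c = (0, -2/15, 14/5, 1)
Ac = (0, 0, 308/95, 697/1486)
Σ b_i: 493/336·1 + (-5175/5984)·1 + (-475/66528)·1 + 743/1836·1 = 1 ✓
b·c: (-5175/5984)·(-2/15) + (-475/66528)·14/5 + 743/1836·1 = 1/2 ✓
b·c²: (-5175/5984)·4/225 + (-475/66528)·196/25 + 743/1836·1 = 1/3 ✓
b·Ac: (-475/66528)·308/95 + 743/1836·697/1486 = 1/6 ✓
b·c³: (-5175/5984)·(-8/3375) + (-475/66528)·2744/125 + 743/1836·1 = 1/4 ✓
b·(c∘Ac): (-475/66528)·4312/475 + 743/1836·697/1486 = 1/8 ✓
b·Ac²: (-475/66528)·(-616/1425) + 743/1836·442/2229 = 1/12 ✓
b·A²c: 743/1836·153/1486 = 1/24 ✓; 4 stages ⇒ order 4.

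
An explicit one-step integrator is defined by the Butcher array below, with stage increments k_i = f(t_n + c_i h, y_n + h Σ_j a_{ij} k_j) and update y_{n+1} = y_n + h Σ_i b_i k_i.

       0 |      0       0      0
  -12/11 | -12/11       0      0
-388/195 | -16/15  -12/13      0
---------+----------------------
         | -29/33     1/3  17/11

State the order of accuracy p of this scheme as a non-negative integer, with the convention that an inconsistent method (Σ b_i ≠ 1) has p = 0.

b = (-29/33, 1/3, 17/11)
c = (0, -12/11, -388/195)
Ac = (0, 0, 144/143)
Σ b_i: (-29/33)·1 + 1/3·1 + 17/11·1 = 1 ✓
b·c: 1/3·(-12/11) + 17/11·(-388/195) = -7376/2145 ≠ 1/2 ⇒ order 1.

1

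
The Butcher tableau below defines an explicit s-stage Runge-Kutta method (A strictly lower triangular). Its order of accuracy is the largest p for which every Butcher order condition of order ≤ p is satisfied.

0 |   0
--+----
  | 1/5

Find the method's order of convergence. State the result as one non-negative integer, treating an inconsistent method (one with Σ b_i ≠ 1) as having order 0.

b = (1/5)
c = (0)
Σ b_i: 1/5·1 = 1/5 ≠ 1 ⇒ order 0.

0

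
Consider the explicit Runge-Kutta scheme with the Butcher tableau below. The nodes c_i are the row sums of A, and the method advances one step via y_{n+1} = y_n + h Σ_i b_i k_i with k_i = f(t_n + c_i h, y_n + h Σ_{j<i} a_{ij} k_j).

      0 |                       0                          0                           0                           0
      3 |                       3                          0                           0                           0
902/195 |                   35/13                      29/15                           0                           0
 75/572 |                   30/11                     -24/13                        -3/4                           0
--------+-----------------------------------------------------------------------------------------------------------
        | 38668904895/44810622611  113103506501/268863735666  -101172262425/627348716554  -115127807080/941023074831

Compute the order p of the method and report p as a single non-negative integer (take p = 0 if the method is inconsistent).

3

b = (38668904895/44810622611, 113103506501/268863735666, -101172262425/627348716554, -115127807080/941023074831)
c = (0, 3, 902/195, 75/572)
Ac = (0, 0, 29/5, -1171/130)
Σ b_i: 38668904895/44810622611·1 + 113103506501/268863735666·1 + (-101172262425/627348716554)·1 + (-115127807080/941023074831)·1 = 1 ✓
b·c: 113103506501/268863735666·3 + (-101172262425/627348716554)·902/195 + (-115127807080/941023074831)·75/572 = 1/2 ✓
b·c²: 113103506501/268863735666·9 + (-101172262425/627348716554)·813604/38025 + (-115127807080/941023074831)·5625/327184 = 1/3 ✓
b·Ac: (-101172262425/627348716554)·29/5 + (-115127807080/941023074831)·(-1171/130) = 1/6 ✓
b·c³: 113103506501/268863735666·27 + (-101172262425/627348716554)·733870808/7414875 + (-115127807080/941023074831)·421875/187149248 = -138052375716613223/29989061076185640 ≠ 1/4 ⇒ order 3.
b·(c∘Ac): (-101172262425/627348716554)·26158/975 + (-115127807080/941023074831)·(-17565/14872) = -2436266954528/582538093943 ≠ 1/8
b·Ac²: (-101172262425/627348716554)·87/5 + (-115127807080/941023074831)·(-414001/12675) = 436722225665989/366998999184090 ≠ 1/12
b·A²c: (-115127807080/941023074831)·(-87/20) = 166935320266/313674358277 ≠ 1/24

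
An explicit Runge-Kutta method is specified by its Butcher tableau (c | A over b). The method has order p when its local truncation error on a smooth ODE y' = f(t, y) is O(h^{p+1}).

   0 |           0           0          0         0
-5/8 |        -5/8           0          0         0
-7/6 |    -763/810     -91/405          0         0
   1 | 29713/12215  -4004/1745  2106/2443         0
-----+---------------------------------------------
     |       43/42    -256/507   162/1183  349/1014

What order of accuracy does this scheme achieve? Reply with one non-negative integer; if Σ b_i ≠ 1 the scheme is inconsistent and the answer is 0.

b = (43/42, -256/507, 162/1183, 349/1014)
c = (0, -5/8, -7/6, 1)
Ac = (0, 0, 91/648, 299/698)
Σ b_i: 43/42·1 + (-256/507)·1 + 162/1183·1 + 349/1014·1 = 1 ✓
b·c: (-256/507)·(-5/8) + 162/1183·(-7/6) + 349/1014·1 = 1/2 ✓
b·c²: (-256/507)·25/64 + 162/1183·49/36 + 349/1014·1 = 1/3 ✓
b·Ac: 162/1183·91/648 + 349/1014·299/698 = 1/6 ✓
b·c³: (-256/507)·(-125/512) + 162/1183·(-343/216) + 349/1014·1 = 1/4 ✓
b·(c∘Ac): 162/1183·(-637/3888) + 349/1014·299/698 = 1/8 ✓
b·Ac²: 162/1183·(-455/5184) + 349/1014·1547/5584 = 1/12 ✓
b·A²c: 349/1014·169/1396 = 1/24 ✓; 4 stages ⇒ order 4.

4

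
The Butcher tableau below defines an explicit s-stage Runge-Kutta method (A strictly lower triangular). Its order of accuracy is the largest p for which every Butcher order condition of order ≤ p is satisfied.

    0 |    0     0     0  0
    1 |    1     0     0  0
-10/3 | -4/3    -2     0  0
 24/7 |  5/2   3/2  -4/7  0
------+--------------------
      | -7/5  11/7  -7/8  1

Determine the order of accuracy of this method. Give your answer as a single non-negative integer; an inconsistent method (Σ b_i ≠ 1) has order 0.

0

b = (-7/5, 11/7, -7/8, 1)
c = (0, 1, -10/3, 24/7)
Ac = (0, 0, -2, 143/42)
Σ b_i: (-7/5)·1 + 11/7·1 + (-7/8)·1 + 1·1 = 83/280 ≠ 1 ⇒ order 0.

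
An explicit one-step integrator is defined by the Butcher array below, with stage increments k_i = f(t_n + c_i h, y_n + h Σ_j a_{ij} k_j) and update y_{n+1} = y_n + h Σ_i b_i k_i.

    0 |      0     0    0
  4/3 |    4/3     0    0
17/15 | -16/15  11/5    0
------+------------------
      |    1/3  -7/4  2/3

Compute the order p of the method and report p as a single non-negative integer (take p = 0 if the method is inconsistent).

b = (1/3, -7/4, 2/3)
c = (0, 4/3, 17/15)
Ac = (0, 0, 44/15)
Σ b_i: 1/3·1 + (-7/4)·1 + 2/3·1 = -3/4 ≠ 1 ⇒ order 0.

0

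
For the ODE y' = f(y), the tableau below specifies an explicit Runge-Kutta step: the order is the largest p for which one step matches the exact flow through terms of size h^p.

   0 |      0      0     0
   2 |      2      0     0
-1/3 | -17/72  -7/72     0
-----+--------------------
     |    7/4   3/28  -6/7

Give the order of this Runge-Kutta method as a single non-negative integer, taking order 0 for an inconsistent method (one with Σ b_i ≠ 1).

3

b = (7/4, 3/28, -6/7)
c = (0, 2, -1/3)
Ac = (0, 0, -7/36)
Σ b_i: 7/4·1 + 3/28·1 + (-6/7)·1 = 1 ✓
b·c: 3/28·2 + (-6/7)·(-1/3) = 1/2 ✓
b·c²: 3/28·4 + (-6/7)·1/9 = 1/3 ✓
b·Ac: (-6/7)·(-7/36) = 1/6 ✓; 3 stages ⇒ order 3.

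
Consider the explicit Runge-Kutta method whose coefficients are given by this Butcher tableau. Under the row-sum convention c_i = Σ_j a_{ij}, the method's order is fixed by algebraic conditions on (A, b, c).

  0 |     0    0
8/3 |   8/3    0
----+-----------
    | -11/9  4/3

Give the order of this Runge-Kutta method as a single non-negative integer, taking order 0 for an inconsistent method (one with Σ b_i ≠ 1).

b = (-11/9, 4/3)
c = (0, 8/3)
Σ b_i: (-11/9)·1 + 4/3·1 = 1/9 ≠ 1 ⇒ order 0.

0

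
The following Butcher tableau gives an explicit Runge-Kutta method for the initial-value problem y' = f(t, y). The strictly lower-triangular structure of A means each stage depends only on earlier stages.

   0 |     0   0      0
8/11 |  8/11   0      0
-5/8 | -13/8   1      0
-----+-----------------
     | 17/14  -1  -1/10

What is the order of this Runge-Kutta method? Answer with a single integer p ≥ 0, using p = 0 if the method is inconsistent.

b = (17/14, -1, -1/10)
c = (0, 8/11, -5/8)
Ac = (0, 0, 8/11)
Σ b_i: 17/14·1 + (-1)·1 + (-1/10)·1 = 4/35 ≠ 1 ⇒ order 0.

0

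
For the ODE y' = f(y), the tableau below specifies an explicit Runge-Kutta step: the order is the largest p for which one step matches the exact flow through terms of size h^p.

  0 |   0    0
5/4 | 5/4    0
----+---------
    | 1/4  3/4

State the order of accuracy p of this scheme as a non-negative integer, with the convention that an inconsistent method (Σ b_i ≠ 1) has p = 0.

1

b = (1/4, 3/4)
c = (0, 5/4)
Σ b_i: 1/4·1 + 3/4·1 = 1 ✓
b·c: 3/4·5/4 = 15/16 ≠ 1/2 ⇒ order 1.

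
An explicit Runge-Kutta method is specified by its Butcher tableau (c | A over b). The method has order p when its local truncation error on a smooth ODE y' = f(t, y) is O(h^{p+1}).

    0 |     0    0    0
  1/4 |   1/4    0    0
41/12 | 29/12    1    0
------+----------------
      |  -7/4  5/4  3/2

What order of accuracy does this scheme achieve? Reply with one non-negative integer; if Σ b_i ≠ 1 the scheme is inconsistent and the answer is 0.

b = (-7/4, 5/4, 3/2)
c = (0, 1/4, 41/12)
Ac = (0, 0, 1/4)
Σ b_i: (-7/4)·1 + 5/4·1 + 3/2·1 = 1 ✓
b·c: 5/4·1/4 + 3/2·41/12 = 87/16 ≠ 1/2 ⇒ order 1.

1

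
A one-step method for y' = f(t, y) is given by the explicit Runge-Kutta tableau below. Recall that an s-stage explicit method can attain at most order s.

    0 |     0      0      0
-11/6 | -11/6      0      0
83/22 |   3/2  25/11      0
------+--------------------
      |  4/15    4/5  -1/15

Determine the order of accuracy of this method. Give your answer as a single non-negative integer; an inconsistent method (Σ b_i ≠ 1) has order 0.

1

b = (4/15, 4/5, -1/15)
c = (0, -11/6, 83/22)
Ac = (0, 0, -25/6)
Σ b_i: 4/15·1 + 4/5·1 + (-1/15)·1 = 1 ✓
b·c: 4/5·(-11/6) + (-1/15)·83/22 = -189/110 ≠ 1/2 ⇒ order 1.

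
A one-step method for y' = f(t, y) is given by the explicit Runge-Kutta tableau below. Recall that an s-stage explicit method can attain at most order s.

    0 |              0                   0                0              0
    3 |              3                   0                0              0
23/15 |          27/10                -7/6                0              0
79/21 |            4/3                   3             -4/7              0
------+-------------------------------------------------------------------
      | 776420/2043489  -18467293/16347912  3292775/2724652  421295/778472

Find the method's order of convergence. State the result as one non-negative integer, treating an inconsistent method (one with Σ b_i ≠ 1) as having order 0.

3

b = (776420/2043489, -18467293/16347912, 3292775/2724652, 421295/778472)
c = (0, 3, 23/15, 79/21)
Ac = (0, 0, -7/2, 853/105)
Σ b_i: 776420/2043489·1 + (-18467293/16347912)·1 + 3292775/2724652·1 + 421295/778472·1 = 1 ✓
b·c: (-18467293/16347912)·3 + 3292775/2724652·23/15 + 421295/778472·79/21 = 1/2 ✓
b·c²: (-18467293/16347912)·9 + 3292775/2724652·529/225 + 421295/778472·6241/441 = 1/3 ✓
b·Ac: 3292775/2724652·(-7/2) + 421295/778472·853/105 = 1/6 ✓
b·c³: (-18467293/16347912)·27 + 3292775/2724652·12167/3375 + 421295/778472·493039/9261 = 1144901869/429132690 ≠ 1/4 ⇒ order 3.
b·(c∘Ac): 3292775/2724652·(-161/30) + 421295/778472·67387/2205 = 246527627/24521868 ≠ 1/8
b·Ac²: 3292775/2724652·(-21/2) + 421295/778472·40409/1575 = 10469627/8757810 ≠ 1/12
b·A²c: 421295/778472·2 = 421295/389236 ≠ 1/24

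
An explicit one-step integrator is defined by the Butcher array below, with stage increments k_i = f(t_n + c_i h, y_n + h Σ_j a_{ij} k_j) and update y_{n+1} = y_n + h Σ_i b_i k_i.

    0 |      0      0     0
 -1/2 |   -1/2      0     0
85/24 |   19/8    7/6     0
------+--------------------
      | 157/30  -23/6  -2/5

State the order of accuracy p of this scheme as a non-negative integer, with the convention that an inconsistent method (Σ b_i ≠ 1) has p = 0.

2

b = (157/30, -23/6, -2/5)
c = (0, -1/2, 85/24)
Ac = (0, 0, -7/12)
Σ b_i: 157/30·1 + (-23/6)·1 + (-2/5)·1 = 1 ✓
b·c: (-23/6)·(-1/2) + (-2/5)·85/24 = 1/2 ✓
b·c²: (-23/6)·1/4 + (-2/5)·7225/576 = -1721/288 ≠ 1/3 ⇒ order 2.
b·Ac: (-2/5)·(-7/12) = 7/30 ≠ 1/6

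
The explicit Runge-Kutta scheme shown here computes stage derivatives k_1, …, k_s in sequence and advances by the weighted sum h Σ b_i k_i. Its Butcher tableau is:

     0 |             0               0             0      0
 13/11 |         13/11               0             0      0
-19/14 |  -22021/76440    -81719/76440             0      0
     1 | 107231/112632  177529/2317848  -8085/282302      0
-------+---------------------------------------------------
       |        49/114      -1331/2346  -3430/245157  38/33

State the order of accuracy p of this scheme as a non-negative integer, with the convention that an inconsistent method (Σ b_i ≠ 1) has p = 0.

b = (49/114, -1331/2346, -3430/245157, 38/33)
c = (0, 13/11, -19/14, 1)
Ac = (0, 0, -7429/5880, 59/456)
Σ b_i: 49/114·1 + (-1331/2346)·1 + (-3430/245157)·1 + 38/33·1 = 1 ✓
b·c: (-1331/2346)·13/11 + (-3430/245157)·(-19/14) + 38/33·1 = 1/2 ✓
b·c²: (-1331/2346)·169/121 + (-3430/245157)·361/196 + 38/33·1 = 1/3 ✓
b·Ac: (-3430/245157)·(-7429/5880) + 38/33·59/456 = 1/6 ✓
b·c³: (-1331/2346)·2197/1331 + (-3430/245157)·(-6859/2744) + 38/33·1 = 1/4 ✓
b·(c∘Ac): (-3430/245157)·141151/82320 + 38/33·59/456 = 1/8 ✓
b·Ac²: (-3430/245157)·(-96577/64680) + 38/33·34/627 = 1/12 ✓
b·A²c: 38/33·11/304 = 1/24 ✓; 4 stages ⇒ order 4.

4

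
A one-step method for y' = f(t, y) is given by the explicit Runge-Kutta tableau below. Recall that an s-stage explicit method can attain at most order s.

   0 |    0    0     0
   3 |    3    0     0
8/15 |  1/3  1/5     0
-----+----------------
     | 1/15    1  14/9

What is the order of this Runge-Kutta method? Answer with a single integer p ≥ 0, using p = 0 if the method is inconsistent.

b = (1/15, 1, 14/9)
c = (0, 3, 8/15)
Ac = (0, 0, 3/5)
Σ b_i: 1/15·1 + 1·1 + 14/9·1 = 118/45 ≠ 1 ⇒ order 0.

0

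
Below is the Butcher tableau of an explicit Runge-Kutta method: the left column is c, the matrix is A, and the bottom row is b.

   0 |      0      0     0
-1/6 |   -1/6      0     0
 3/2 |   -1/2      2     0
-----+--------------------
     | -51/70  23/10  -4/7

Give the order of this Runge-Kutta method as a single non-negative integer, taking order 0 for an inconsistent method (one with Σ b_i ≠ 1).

1

b = (-51/70, 23/10, -4/7)
c = (0, -1/6, 3/2)
Ac = (0, 0, -1/3)
Σ b_i: (-51/70)·1 + 23/10·1 + (-4/7)·1 = 1 ✓
b·c: 23/10·(-1/6) + (-4/7)·3/2 = -521/420 ≠ 1/2 ⇒ order 1.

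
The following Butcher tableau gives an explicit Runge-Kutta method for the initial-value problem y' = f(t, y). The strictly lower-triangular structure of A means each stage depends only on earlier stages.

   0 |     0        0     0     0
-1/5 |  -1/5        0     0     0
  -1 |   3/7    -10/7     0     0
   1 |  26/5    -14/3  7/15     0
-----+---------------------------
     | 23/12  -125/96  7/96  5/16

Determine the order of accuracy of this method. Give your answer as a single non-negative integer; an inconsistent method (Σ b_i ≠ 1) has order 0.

b = (23/12, -125/96, 7/96, 5/16)
c = (0, -1/5, -1, 1)
Ac = (0, 0, 2/7, 7/15)
Σ b_i: 23/12·1 + (-125/96)·1 + 7/96·1 + 5/16·1 = 1 ✓
b·c: (-125/96)·(-1/5) + 7/96·(-1) + 5/16·1 = 1/2 ✓
b·c²: (-125/96)·1/25 + 7/96·1 + 5/16·1 = 1/3 ✓
b·Ac: 7/96·2/7 + 5/16·7/15 = 1/6 ✓
b·c³: (-125/96)·(-1/125) + 7/96·(-1) + 5/16·1 = 1/4 ✓
b·(c∘Ac): 7/96·(-2/7) + 5/16·7/15 = 1/8 ✓
b·Ac²: 7/96·(-2/35) + 5/16·7/25 = 1/12 ✓
b·A²c: 5/16·2/15 = 1/24 ✓; 4 stages ⇒ order 4.

4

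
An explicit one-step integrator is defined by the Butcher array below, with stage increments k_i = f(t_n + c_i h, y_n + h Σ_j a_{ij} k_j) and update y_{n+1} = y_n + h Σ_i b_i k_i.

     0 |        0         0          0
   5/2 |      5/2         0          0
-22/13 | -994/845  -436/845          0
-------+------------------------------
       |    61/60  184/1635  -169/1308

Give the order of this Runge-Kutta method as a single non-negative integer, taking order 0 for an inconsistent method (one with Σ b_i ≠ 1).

3

b = (61/60, 184/1635, -169/1308)
c = (0, 5/2, -22/13)
Ac = (0, 0, -218/169)
Σ b_i: 61/60·1 + 184/1635·1 + (-169/1308)·1 = 1 ✓
b·c: 184/1635·5/2 + (-169/1308)·(-22/13) = 1/2 ✓
b·c²: 184/1635·25/4 + (-169/1308)·484/169 = 1/3 ✓
b·Ac: (-169/1308)·(-218/169) = 1/6 ✓; 3 stages ⇒ order 3.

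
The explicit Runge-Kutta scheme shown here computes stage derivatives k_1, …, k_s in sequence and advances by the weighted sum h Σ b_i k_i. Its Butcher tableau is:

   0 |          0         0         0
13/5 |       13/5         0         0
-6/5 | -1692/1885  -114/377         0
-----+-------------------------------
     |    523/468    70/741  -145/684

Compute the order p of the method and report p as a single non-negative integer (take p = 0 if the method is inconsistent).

3

b = (523/468, 70/741, -145/684)
c = (0, 13/5, -6/5)
Ac = (0, 0, -114/145)
Σ b_i: 523/468·1 + 70/741·1 + (-145/684)·1 = 1 ✓
b·c: 70/741·13/5 + (-145/684)·(-6/5) = 1/2 ✓
b·c²: 70/741·169/25 + (-145/684)·36/25 = 1/3 ✓
b·Ac: (-145/684)·(-114/145) = 1/6 ✓; 3 stages ⇒ order 3.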